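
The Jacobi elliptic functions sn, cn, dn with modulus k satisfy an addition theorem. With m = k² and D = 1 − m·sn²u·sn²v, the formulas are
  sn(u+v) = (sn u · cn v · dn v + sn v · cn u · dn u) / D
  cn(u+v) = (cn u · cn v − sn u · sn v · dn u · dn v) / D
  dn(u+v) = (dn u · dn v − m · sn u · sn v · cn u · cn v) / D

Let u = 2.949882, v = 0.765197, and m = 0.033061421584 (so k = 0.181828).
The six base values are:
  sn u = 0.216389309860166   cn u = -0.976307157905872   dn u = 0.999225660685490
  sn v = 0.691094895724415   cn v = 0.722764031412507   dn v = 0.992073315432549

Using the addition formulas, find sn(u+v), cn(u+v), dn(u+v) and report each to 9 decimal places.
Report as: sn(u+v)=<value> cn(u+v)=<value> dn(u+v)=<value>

m = k² = 0.033061421584
D = 1 − m·sn²u·sn²v = 0.9992606186396559
sn(u+v) = (sn u·cn v·dn v + sn v·cn u·dn u)/D = -0.5190397414872233/0.9992606186396559 = -0.5194237937584475
cn(u+v) = (cn u·cn v − sn u·sn v·dn u·dn v)/D = -0.8538849634002137/0.9992606186396559 = -0.8545167771773599
dn(u+v) = (dn u·dn v − m·sn u·sn v·cn u·cn v)/D = 0.9947939296628008/0.9992606186396559 = 0.9955300059928952

sn(u+v)=-0.519423794 cn(u+v)=-0.854516777 dn(u+v)=0.995530006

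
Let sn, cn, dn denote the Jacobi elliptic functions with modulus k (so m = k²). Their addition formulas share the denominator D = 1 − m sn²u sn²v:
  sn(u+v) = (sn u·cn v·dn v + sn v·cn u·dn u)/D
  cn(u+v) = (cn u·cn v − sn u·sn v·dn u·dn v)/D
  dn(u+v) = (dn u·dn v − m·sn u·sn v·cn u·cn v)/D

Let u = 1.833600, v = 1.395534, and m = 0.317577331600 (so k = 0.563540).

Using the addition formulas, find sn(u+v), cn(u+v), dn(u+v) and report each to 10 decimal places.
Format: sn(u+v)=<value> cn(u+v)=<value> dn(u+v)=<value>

sn(u+v)=0.2171976699 cn(u+v)=-0.9761276414 dn(u+v)=0.9924809036

sn u = 0.9959224926238248, cn u = -0.09021301838397627, dn u = 0.8276516393763785
sn v = 0.9629296230577788, cn v = 0.2697527405566141, dn v = 0.8399593277847134
m = k² = 0.3175773316
D = 1 − m·sn²u·sn²v = 0.7079281700388064
sn(u+v) = (sn u·cn v·dn v + sn v·cn u·dn u)/D = 0.1537603489562172/0.7079281700388064 = 0.2171976698536923
cn(u+v) = (cn u·cn v − sn u·sn v·dn u·dn v)/D = -0.6910282548661491/0.7079281700388064 = -0.9761276413513381
dn(u+v) = (dn u·dn v − m·sn u·sn v·cn u·cn v)/D = 0.7026051899058107/0.7079281700388064 = 0.9924809036307965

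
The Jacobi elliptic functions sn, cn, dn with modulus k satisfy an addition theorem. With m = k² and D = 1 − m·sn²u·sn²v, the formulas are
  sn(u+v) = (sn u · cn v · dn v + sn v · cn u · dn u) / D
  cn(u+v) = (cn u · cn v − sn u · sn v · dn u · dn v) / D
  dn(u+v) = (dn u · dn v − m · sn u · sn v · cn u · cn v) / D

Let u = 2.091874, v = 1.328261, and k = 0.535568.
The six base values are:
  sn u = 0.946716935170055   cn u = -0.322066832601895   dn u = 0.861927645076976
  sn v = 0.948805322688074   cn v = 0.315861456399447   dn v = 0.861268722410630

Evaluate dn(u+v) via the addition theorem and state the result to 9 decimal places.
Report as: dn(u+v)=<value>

m = k² = 0.286833082624
D = 1 − m·sn²u·sn²v = 0.7685678142469828
dn(u+v) = (dn u·dn v − m·sn u·sn v·cn u·cn v)/D = 0.7685614492349722/0.7685678142469828 = 0.999991718346914

dn(u+v)=0.999991718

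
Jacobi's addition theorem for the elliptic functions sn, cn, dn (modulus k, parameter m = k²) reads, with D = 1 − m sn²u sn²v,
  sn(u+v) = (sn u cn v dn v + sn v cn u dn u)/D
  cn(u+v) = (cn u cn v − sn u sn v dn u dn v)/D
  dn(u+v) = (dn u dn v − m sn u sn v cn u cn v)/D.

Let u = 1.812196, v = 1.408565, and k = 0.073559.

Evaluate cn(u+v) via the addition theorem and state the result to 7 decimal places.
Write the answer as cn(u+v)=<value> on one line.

cn(u+v)=-0.9971959

sn u = 0.9716621754000347, cn u = -0.2363738921642409, dn u = 0.9974424274820728
sn v = 0.9865949479809686, cn v = 0.1631882612764468, dn v = 0.9973631077507295
m = k² = 0.005410926481
D = 1 − m·sn²u·sn²v = 0.9950274403495561
cn(u+v) = (cn u·cn v − sn u·sn v·dn u·dn v)/D = -0.9922372968698322/0.9950274403495561 = -0.9971959130305555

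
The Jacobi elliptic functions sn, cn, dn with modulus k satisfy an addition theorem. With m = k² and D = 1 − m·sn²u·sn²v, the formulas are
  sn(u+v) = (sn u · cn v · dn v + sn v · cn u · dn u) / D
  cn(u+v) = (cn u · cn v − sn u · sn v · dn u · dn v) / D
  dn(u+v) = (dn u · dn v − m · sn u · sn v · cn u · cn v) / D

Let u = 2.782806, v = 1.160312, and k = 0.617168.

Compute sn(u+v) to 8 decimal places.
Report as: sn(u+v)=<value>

sn u = 0.661444641381782, cn u = -0.749993990900811, dn u = 0.9128824775949641
sn v = 0.8842168433280454, cn v = 0.4670766253785206, dn v = 0.8379738802517891
m = k² = 0.380896340224
D = 1 − m·sn²u·sn²v = 0.8697099137412694
sn(u+v) = (sn u·cn v·dn v + sn v·cn u·dn u)/D = -0.346496578760563/0.8697099137412694 = -0.398404770701099

sn(u+v)=-0.39840477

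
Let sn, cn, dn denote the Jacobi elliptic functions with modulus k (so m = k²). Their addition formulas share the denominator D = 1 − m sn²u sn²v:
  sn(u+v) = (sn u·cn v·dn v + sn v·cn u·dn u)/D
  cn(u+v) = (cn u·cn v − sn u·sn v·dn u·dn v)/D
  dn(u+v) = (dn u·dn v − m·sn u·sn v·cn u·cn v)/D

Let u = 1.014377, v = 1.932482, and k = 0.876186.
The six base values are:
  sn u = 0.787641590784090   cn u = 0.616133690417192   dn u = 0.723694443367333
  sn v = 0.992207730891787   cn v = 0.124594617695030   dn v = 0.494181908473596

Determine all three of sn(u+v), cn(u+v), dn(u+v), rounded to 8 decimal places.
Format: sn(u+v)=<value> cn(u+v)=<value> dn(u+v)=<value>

m = k² = 0.767701906596
D = 1 − m·sn²u·sn²v = 0.5311271198999313
sn(u+v) = (sn u·cn v·dn v + sn v·cn u·dn u)/D = 0.4909150013310455/0.5311271198999313 = 0.9242890881255282
cn(u+v) = (cn u·cn v − sn u·sn v·dn u·dn v)/D = -0.2027275979272076/0.5311271198999313 = -0.3816931772668718
dn(u+v) = (dn u·dn v − m·sn u·sn v·cn u·cn v)/D = 0.3115794403957741/0.5311271198999313 = 0.5866381676282661

sn(u+v)=0.92428909 cn(u+v)=-0.38169318 dn(u+v)=0.58663817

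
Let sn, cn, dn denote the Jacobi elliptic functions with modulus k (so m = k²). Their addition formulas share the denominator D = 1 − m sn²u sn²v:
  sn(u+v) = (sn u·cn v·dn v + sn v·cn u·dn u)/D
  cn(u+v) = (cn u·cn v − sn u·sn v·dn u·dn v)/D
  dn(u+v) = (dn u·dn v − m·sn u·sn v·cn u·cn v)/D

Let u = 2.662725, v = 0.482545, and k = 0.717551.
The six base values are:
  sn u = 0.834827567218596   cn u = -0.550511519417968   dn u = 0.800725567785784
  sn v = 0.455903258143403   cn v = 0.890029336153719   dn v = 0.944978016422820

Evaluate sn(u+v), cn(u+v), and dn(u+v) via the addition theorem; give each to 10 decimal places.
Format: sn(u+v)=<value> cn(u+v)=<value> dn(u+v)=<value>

m = k² = 0.514879437601
D = 1 − m·sn²u·sn²v = 0.9254162005848342
sn(u+v) = (sn u·cn v·dn v + sn v·cn u·dn u)/D = 0.5011724355163377/0.9254162005848342 = 0.5415643633638705
cn(u+v) = (cn u·cn v − sn u·sn v·dn u·dn v)/D = -0.7779597252965558/0.9254162005848342 = -0.8406592890905837
dn(u+v) = (dn u·dn v − m·sn u·sn v·cn u·cn v)/D = 0.852684533816273/0.9254162005848342 = 0.9214065339221455

sn(u+v)=0.5415643634 cn(u+v)=-0.8406592891 dn(u+v)=0.9214065339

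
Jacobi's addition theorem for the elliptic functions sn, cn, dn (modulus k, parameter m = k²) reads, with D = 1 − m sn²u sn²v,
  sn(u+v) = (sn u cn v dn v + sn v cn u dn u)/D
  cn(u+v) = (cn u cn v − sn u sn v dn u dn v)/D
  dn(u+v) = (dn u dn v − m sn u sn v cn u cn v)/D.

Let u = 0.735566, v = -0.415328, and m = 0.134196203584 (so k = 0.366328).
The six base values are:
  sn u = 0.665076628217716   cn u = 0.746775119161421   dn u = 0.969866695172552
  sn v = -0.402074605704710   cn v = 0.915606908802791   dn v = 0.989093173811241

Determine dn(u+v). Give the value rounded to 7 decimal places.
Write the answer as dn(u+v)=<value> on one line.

m = k² = 0.134196203584
D = 1 − m·sn²u·sn²v = 0.9904038530045479
dn(u+v) = (dn u·dn v − m·sn u·sn v·cn u·cn v)/D = 0.9838253016416001/0.9904038530045479 = 0.9933577082288294

dn(u+v)=0.9933577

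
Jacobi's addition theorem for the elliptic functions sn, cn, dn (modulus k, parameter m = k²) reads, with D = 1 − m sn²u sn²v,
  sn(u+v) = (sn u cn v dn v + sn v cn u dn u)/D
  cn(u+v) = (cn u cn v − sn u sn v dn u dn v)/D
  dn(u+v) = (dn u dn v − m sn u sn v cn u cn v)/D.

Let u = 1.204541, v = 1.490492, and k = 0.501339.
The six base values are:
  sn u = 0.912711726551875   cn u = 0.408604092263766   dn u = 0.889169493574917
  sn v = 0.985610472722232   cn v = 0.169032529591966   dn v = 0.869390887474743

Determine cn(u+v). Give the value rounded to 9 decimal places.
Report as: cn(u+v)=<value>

m = k² = 0.251340792921
D = 1 − m·sn²u·sn²v = 0.796604724600751
cn(u+v) = (cn u·cn v − sn u·sn v·dn u·dn v)/D = -0.6263388478152938/0.796604724600751 = -0.7862605235353174

cn(u+v)=-0.786260524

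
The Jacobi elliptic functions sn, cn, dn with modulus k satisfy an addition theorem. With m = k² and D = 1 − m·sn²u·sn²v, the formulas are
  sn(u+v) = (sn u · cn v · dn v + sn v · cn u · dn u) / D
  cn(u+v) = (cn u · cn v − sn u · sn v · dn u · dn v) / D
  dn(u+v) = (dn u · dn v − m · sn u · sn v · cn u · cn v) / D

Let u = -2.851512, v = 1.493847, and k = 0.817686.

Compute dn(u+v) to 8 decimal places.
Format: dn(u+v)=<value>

dn(u+v)=0.66050587

sn u = -0.8744563151054575, cn u = -0.4851042702060917, dn u = 0.6990930677681557
sn v = 0.9494266743403208, cn v = 0.3139888374625418, dn v = 0.6303231147156772
m = k² = 0.668610394596
D = 1 − m·sn²u·sn²v = 0.5391366001814216
dn(u+v) = (dn u·dn v − m·sn u·sn v·cn u·cn v)/D = 0.3561028911705715/0.5391366001814216 = 0.6605058737446901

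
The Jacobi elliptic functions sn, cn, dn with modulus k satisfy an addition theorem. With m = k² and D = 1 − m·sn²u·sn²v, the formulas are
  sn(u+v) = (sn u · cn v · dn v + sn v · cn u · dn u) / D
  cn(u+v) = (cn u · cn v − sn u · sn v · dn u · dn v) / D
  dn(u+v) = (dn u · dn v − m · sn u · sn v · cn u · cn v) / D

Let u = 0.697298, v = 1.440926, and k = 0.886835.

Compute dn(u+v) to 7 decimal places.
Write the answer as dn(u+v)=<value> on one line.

sn u = 0.6111111472803278, cn u = 0.7915447970075487, dn u = 0.840407665537039
sn v = 0.9238350382351089, cn v = 0.3827908333922522, dn v = 0.5733804419148243
m = k² = 0.786476317225
D = 1 − m·sn²u·sn²v = 0.7493227507948125
dn(u+v) = (dn u·dn v − m·sn u·sn v·cn u·cn v)/D = 0.3473376899147804/0.7493227507948125 = 0.463535491944368

dn(u+v)=0.4635355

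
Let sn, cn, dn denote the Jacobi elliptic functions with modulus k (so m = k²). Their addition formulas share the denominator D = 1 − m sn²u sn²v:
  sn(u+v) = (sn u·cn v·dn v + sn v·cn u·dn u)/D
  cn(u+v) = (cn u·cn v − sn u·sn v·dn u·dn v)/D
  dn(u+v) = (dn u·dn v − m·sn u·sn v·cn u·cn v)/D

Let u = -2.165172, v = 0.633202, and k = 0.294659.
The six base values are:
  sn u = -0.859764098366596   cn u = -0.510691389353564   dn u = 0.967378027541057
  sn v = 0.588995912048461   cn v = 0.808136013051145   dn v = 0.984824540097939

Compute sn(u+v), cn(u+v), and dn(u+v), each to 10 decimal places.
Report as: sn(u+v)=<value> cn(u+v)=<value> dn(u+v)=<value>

m = k² = 0.086823926281
D = 1 − m·sn²u·sn²v = 0.9777350053785
sn(u+v) = (sn u·cn v·dn v + sn v·cn u·dn u)/D = -0.9752449348621038/0.9777350053785 = -0.997453225564495
cn(u+v) = (cn u·cn v − sn u·sn v·dn u·dn v)/D = 0.0697356276827454/0.9777350053785 = 0.07132364832918035
dn(u+v) = (dn u·dn v − m·sn u·sn v·cn u·cn v)/D = 0.9345519094786994/0.9777350053785 = 0.9558335380627151

sn(u+v)=-0.9974532256 cn(u+v)=0.0713236483 dn(u+v)=0.9558335381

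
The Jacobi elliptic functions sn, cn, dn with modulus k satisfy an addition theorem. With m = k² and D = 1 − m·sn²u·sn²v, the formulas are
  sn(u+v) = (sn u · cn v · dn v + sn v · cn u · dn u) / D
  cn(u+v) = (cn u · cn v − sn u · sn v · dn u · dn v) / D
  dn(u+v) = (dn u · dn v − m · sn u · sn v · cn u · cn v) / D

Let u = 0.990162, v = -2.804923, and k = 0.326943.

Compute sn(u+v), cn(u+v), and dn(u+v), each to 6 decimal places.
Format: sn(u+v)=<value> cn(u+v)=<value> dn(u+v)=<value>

sn u = 0.8282509367181437, cn u = 0.5603573733123511, dn u = 0.9626382070750886
sn v = -0.4120934810316519, cn v = -0.9111415712671744, dn v = 0.9908822010510975
m = k² = 0.106891725249
D = 1 − m·sn²u·sn²v = 0.9875474169465528
sn(u+v) = (sn u·cn v·dn v + sn v·cn u·dn u)/D = -0.9700651272576904/0.9875474169465528 = -0.9822972655400013
cn(u+v) = (cn u·cn v − sn u·sn v·dn u·dn v)/D = -0.1849960799485481/0.9875474169465528 = -0.1873288074820212
dn(u+v) = (dn u·dn v − m·sn u·sn v·cn u·cn v)/D = 0.9352336448939711/0.9875474169465528 = 0.9470265719348107

sn(u+v)=-0.982297 cn(u+v)=-0.187329 dn(u+v)=0.947027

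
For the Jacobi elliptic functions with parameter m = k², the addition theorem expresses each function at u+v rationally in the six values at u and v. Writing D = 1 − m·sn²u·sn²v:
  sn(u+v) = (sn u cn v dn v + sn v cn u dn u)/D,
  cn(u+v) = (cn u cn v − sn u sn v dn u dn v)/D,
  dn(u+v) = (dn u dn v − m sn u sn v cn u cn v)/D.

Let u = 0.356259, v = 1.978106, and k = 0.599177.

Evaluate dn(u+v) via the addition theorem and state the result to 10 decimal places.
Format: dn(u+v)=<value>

dn(u+v)=0.8465503367

sn u = 0.3463023390149653, cn u = 0.9381229610199103, dn u = 0.9782357821122001
sn v = 0.9832846555449885, cn v = -0.1820749465735838, dn v = 0.8080152646678308
m = k² = 0.359013077329
D = 1 − m·sn²u·sn²v = 0.9583725658952271
dn(u+v) = (dn u·dn v − m·sn u·sn v·cn u·cn v)/D = 0.811310618378349/0.9583725658952271 = 0.8465503367372523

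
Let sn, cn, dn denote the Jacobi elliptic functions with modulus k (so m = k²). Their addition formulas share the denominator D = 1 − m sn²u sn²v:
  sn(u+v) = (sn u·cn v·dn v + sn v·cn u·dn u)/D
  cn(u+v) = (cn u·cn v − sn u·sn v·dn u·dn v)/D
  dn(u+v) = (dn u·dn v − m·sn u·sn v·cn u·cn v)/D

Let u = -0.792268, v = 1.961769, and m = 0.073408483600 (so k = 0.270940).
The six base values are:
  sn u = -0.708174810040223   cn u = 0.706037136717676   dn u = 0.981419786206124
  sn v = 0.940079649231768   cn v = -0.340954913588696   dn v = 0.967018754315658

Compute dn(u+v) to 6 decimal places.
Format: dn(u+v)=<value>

m = k² = 0.0734084836
D = 1 − m·sn²u·sn²v = 0.9674645734518256
dn(u+v) = (dn u·dn v − m·sn u·sn v·cn u·cn v)/D = 0.9372867740125203/0.9674645734518256 = 0.9688073338627444

dn(u+v)=0.968807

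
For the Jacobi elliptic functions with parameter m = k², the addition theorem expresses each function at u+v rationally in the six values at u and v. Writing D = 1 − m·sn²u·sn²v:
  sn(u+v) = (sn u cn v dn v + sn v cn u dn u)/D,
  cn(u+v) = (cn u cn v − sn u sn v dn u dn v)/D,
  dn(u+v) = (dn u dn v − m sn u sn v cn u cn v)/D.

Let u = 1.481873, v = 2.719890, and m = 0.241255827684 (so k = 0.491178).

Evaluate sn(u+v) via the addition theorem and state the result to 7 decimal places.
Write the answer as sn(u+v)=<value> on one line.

sn(u+v)=-0.7305261

sn u = 0.9849408513937564, cn u = 0.1728916402135809, dn u = 0.8751889370500385
sn v = 0.5911028682324455, cn v = -0.8065961809774307, dn v = 0.9569245457930228
m = k² = 0.241255827684
D = 1 − m·sn²u·sn²v = 0.9182243043217364
sn(u+v) = (sn u·cn v·dn v + sn v·cn u·dn u)/D = -0.6707867947849518/0.9182243043217364 = -0.730526072581406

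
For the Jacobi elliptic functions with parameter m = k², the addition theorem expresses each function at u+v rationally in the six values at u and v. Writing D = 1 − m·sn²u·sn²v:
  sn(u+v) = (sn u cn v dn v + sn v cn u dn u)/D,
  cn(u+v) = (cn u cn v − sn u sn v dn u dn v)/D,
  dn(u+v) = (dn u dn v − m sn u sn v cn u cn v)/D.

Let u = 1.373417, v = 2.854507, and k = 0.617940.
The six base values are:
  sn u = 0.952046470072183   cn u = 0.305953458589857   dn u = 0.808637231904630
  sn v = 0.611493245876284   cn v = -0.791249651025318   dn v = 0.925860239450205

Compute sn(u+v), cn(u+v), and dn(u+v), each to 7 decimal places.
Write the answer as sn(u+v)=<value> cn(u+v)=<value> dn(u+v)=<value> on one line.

sn(u+v)=-0.6273611 cn(u+v)=-0.7787285 dn(u+v)=0.9217976

m = k² = 0.3818498436
D = 1 − m·sn²u·sn²v = 0.8705827282252209
sn(u+v) = (sn u·cn v·dn v + sn v·cn u·dn u)/D = -0.5461697730132587/0.8705827282252209 = -0.6273611401947821
cn(u+v) = (cn u·cn v − sn u·sn v·dn u·dn v)/D = -0.6779475390697383/0.8705827282252209 = -0.7787284505997601
dn(u+v) = (dn u·dn v − m·sn u·sn v·cn u·cn v)/D = 0.8025010503092022/0.8705827282252209 = 0.9217975779799689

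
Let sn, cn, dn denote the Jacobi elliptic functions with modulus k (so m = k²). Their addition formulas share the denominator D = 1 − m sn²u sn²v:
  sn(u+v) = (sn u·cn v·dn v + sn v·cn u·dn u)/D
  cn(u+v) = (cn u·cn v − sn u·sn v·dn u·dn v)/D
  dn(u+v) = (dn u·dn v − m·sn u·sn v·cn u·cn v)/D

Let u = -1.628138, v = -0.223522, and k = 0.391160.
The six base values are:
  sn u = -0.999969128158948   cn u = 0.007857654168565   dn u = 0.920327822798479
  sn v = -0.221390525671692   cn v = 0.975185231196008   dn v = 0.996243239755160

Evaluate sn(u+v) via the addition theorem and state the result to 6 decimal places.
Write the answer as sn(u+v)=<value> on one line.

sn(u+v)=-0.980445

m = k² = 0.1530061456
D = 1 − m·sn²u·sn²v = 0.9925010557917262
sn(u+v) = (sn u·cn v·dn v + sn v·cn u·dn u)/D = -0.9730927130806282/0.9925010557917262 = -0.9804450155515293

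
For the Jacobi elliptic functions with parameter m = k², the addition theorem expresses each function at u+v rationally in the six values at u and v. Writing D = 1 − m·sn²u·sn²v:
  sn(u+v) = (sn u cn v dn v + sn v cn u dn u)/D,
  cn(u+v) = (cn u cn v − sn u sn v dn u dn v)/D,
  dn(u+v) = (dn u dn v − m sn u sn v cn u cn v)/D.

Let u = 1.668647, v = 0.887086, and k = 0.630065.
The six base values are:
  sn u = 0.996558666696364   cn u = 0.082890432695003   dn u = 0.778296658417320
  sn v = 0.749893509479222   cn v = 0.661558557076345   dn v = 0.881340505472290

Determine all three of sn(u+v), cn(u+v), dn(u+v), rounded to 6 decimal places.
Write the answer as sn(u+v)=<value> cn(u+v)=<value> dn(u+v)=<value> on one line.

m = k² = 0.396981904225
D = 1 − m·sn²u·sn²v = 0.7782949218327467
sn(u+v) = (sn u·cn v·dn v + sn v·cn u·dn u)/D = 0.6294299949907916/0.7782949218327467 = 0.8087294126352457
cn(u+v) = (cn u·cn v − sn u·sn v·dn u·dn v)/D = -0.4577781851033678/0.7782949218327467 = -0.5881808711090922
dn(u+v) = (dn u·dn v − m·sn u·sn v·cn u·cn v)/D = 0.6696759316947694/0.7782949218327467 = 0.8604398061827273

sn(u+v)=0.808729 cn(u+v)=-0.588181 dn(u+v)=0.860440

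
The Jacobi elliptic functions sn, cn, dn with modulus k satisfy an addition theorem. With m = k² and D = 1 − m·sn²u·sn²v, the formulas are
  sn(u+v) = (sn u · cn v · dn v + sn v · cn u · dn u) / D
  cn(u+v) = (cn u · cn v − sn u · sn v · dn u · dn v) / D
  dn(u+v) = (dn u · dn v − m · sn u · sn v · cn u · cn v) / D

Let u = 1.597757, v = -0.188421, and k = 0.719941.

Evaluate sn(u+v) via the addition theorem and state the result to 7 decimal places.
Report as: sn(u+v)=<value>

sn(u+v)=0.9475156

sn u = 0.9819879394047226, cn u = 0.1889436076284849, dn u = 0.7072401581273504
sn v = -0.1867449217221611, cn v = 0.9824084355353347, dn v = 0.9909210131994499
m = k² = 0.518315043481
D = 1 − m·sn²u·sn²v = 0.9825697457180262
sn(u+v) = (sn u·cn v·dn v + sn v·cn u·dn u)/D = 0.9310001714681995/0.9825697457180262 = 0.9475156094775323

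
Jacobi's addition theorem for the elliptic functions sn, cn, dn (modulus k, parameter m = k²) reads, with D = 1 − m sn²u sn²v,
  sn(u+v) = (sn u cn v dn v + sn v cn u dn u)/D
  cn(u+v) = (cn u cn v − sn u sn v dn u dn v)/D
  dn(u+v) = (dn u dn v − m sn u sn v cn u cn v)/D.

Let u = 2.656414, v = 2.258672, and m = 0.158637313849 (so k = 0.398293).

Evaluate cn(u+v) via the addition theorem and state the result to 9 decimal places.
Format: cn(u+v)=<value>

cn(u+v)=-0.002718267

sn u = 0.5781034998072348, cn u = -0.8159634449597766, dn u = 0.9731304278749133
sn v = 0.8400120737125179, cn v = -0.5425677063898988, dn v = 0.9423705712465767
m = k² = 0.158637313849
D = 1 − m·sn²u·sn²v = 0.9625900092059104
cn(u+v) = (cn u·cn v − sn u·sn v·dn u·dn v)/D = -0.002616576352930549/0.9625900092059104 = -0.002718266684576434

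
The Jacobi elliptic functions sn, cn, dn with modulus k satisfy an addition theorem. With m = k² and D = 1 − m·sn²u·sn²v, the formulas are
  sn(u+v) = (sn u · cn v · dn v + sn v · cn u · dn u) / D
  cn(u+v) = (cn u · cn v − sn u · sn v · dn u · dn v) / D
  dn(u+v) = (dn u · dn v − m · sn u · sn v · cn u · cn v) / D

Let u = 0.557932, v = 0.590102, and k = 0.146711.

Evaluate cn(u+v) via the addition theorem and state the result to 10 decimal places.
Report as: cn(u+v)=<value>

sn u = 0.5289363618389937, cn u = 0.8486614903037189, dn u = 0.9969845126894892
sn v = 0.5558745813495788, cn v = 0.8312661726603762, dn v = 0.9966690132336385
m = k² = 0.021524117521
D = 1 − m·sn²u·sn²v = 0.9981392594040372
cn(u+v) = (cn u·cn v − sn u·sn v·dn u·dn v)/D = 0.413304361679995/0.9981392594040372 = 0.4140748475586144

cn(u+v)=0.4140748476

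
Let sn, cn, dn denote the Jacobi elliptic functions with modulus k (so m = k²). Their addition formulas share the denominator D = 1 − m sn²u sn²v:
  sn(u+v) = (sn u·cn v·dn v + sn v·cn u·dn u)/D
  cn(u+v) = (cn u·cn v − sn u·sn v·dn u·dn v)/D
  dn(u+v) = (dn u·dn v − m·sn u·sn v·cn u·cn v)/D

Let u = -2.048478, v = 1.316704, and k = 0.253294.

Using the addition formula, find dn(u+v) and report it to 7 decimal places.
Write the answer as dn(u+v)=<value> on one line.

sn u = -0.9057173361697661, cn u = -0.4238821852372932, dn u = 0.9733292260902071
sn v = 0.9634167577270659, cn v = 0.2680077441617463, dn v = 0.9697682657875046
m = k² = 0.064157850436
D = 1 − m·sn²u·sn²v = 0.9511501135774235
dn(u+v) = (dn u·dn v − m·sn u·sn v·cn u·cn v)/D = 0.9375439117000983/0.9511501135774235 = 0.9856950005229458

dn(u+v)=0.9856950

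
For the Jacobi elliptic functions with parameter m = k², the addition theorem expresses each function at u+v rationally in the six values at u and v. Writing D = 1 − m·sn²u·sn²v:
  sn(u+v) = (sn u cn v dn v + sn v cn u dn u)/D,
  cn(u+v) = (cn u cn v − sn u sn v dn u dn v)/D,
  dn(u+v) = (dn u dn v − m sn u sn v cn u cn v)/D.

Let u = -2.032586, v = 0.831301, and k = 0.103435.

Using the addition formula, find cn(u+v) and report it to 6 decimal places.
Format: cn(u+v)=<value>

sn u = -0.8981416637572781, cn u = -0.4397062108082036, dn u = 0.9956755110073801
sn v = 0.7382075973873315, cn v = 0.6745736009951942, dn v = 0.9970805807329179
m = k² = 0.010698799225
D = 1 − m·sn²u·sn²v = 0.9952969267259752
cn(u+v) = (cn u·cn v − sn u·sn v·dn u·dn v)/D = 0.3616063484401731/0.9952969267259752 = 0.3633150457217582

cn(u+v)=0.363315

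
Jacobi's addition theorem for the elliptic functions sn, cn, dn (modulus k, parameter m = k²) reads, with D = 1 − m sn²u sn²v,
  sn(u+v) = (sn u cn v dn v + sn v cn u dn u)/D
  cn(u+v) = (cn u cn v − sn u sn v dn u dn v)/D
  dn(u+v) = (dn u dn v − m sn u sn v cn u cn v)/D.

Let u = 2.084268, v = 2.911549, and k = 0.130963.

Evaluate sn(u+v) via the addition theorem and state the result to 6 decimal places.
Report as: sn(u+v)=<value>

sn u = 0.87630549072941, cn u = -0.4817558374503499, dn u = 0.993392831178678
sn v = 0.2412026813365468, cn v = -0.9704747634617091, dn v = 0.9995009548067865
m = k² = 0.017151307369
D = 1 − m·sn²u·sn²v = 0.9992337463461052
sn(u+v) = (sn u·cn v·dn v + sn v·cn u·dn u)/D = -0.9654410010939819/0.9992337463461052 = -0.9661813410769071

sn(u+v)=-0.966181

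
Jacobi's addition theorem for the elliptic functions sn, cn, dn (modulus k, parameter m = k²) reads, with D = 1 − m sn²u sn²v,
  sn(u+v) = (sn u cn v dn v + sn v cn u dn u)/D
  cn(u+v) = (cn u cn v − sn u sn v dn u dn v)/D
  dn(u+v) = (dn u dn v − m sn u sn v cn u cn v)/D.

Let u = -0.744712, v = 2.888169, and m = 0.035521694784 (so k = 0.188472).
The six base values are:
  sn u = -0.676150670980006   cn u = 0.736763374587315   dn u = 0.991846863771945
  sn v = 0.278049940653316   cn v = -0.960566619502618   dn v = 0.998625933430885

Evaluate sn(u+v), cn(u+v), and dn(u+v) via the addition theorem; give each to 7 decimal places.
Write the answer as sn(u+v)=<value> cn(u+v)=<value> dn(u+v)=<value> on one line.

sn(u+v)=0.8528529 cn(u+v)=-0.5221513 dn(u+v)=0.9869970

m = k² = 0.035521694784
D = 1 − m·sn²u·sn²v = 0.9987444724165004
sn(u+v) = (sn u·cn v·dn v + sn v·cn u·dn u)/D = 0.8517821103224261/0.9987444724165004 = 0.8528528906513062
cn(u+v) = (cn u·cn v − sn u·sn v·dn u·dn v)/D = -0.5214956929037746/0.9987444724165004 = -0.5221512682237889
dn(u+v) = (dn u·dn v − m·sn u·sn v·cn u·cn v)/D = 0.9857577632475974/0.9987444724165004 = 0.986996965162189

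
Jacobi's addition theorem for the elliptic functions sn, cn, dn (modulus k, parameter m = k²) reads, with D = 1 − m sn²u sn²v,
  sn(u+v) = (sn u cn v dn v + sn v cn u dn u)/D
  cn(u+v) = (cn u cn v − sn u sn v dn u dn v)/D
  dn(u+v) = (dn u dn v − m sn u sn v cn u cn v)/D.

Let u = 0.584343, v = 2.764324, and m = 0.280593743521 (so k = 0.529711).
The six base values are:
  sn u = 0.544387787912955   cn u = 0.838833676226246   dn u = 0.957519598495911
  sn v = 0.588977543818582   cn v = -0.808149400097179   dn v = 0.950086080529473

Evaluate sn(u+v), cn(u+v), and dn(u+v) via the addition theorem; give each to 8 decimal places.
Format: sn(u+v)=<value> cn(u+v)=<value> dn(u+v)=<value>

m = k² = 0.280593743521
D = 1 − m·sn²u·sn²v = 0.9711535612443253
sn(u+v) = (sn u·cn v·dn v + sn v·cn u·dn u)/D = 0.05507937573487262/0.9711535612443253 = 0.05671541343502895
cn(u+v) = (cn u·cn v − sn u·sn v·dn u·dn v)/D = -0.9695903784001738/0.9711535612443253 = -0.9983903855100437
dn(u+v) = (dn u·dn v − m·sn u·sn v·cn u·cn v)/D = 0.9707151959862874/0.9711535612443253 = 0.9995486138592992

sn(u+v)=0.05671541 cn(u+v)=-0.99839039 dn(u+v)=0.99954861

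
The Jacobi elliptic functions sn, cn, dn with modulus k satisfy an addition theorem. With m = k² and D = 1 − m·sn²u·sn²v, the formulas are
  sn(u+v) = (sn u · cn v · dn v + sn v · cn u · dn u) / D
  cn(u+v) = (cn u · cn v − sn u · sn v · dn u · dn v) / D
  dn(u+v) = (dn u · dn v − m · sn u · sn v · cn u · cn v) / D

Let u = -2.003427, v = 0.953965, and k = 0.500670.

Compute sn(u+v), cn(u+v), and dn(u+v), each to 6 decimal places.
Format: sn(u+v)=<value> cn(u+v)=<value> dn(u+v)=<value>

sn(u+v)=-0.847295 cn(u+v)=0.531123 dn(u+v)=0.905561

sn u = -0.9622027554850659, cn u = -0.2723340913968475, dn u = 0.8763108694131927
sn v = 0.7979372777361502, cn v = 0.6027404920851278, dn v = 0.9167317752597597
m = k² = 0.2506704489
D = 1 − m·sn²u·sn²v = 0.8522342301399029
sn(u+v) = (sn u·cn v·dn v + sn v·cn u·dn u)/D = -0.7220936346664455/0.8522342301399029 = -0.8472948036221292
cn(u+v) = (cn u·cn v − sn u·sn v·dn u·dn v)/D = 0.4526411004276511/0.8522342301399029 = 0.5311228819726538
dn(u+v) = (dn u·dn v − m·sn u·sn v·cn u·cn v)/D = 0.7717504737770334/0.8522342301399029 = 0.9055614600816289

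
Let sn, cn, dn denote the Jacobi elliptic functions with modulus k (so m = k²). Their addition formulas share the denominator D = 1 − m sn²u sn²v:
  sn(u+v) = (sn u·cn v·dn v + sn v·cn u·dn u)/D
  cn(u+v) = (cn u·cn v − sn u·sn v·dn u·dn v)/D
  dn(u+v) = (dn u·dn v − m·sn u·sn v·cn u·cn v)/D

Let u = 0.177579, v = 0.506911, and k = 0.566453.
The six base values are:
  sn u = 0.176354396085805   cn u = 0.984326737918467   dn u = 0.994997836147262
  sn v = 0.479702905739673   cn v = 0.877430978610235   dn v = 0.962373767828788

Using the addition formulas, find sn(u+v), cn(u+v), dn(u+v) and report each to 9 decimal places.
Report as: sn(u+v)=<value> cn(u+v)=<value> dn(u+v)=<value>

m = k² = 0.320869001209
D = 1 − m·sn²u·sn²v = 0.9977036132052013
sn(u+v) = (sn u·cn v·dn v + sn v·cn u·dn u)/D = 0.6187390245934028/0.9977036132052013 = 0.6201631590825406
cn(u+v) = (cn u·cn v − sn u·sn v·dn u·dn v)/D = 0.7826713992780868/0.9977036132052013 = 0.7844728523771638
dn(u+v) = (dn u·dn v − m·sn u·sn v·cn u·cn v)/D = 0.9341154422003878/0.9977036132052013 = 0.9362654698618045

sn(u+v)=0.620163159 cn(u+v)=0.784472852 dn(u+v)=0.936265470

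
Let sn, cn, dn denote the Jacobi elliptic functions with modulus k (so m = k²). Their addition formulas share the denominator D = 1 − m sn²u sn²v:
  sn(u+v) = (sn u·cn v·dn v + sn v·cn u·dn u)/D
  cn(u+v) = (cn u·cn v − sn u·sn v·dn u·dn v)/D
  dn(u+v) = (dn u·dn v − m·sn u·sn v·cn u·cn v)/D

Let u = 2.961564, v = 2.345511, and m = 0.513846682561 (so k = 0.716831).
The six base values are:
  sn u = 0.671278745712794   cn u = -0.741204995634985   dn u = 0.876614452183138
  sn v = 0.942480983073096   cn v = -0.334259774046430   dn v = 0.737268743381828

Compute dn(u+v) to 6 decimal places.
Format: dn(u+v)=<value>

dn(u+v)=0.712250

m = k² = 0.513846682561
D = 1 − m·sn²u·sn²v = 0.7943235620890878
dn(u+v) = (dn u·dn v − m·sn u·sn v·cn u·cn v)/D = 0.5657567492463413/0.7943235620890878 = 0.7122497383287851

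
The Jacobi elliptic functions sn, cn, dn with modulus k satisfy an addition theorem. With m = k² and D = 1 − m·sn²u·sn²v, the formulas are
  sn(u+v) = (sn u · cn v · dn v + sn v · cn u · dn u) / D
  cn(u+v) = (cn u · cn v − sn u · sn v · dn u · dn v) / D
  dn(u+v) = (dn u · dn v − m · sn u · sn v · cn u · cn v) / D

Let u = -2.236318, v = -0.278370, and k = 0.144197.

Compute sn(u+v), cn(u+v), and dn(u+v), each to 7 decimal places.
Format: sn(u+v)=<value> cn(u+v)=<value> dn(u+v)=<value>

sn(u+v)=-0.5992626 cn(u+v)=-0.8005525 dn(u+v)=0.9962595

sn u = -0.7953053272313695, cn u = -0.6062090699399047, dn u = 0.9934024110542318
sn v = -0.2747179967595557, cn v = 0.9615248422461152, dn v = 0.9992150768217709
m = k² = 0.020792774809
D = 1 − m·sn²u·sn²v = 0.9990074452889712
sn(u+v) = (sn u·cn v·dn v + sn v·cn u·dn u)/D = -0.5986677923063485/0.9990074452889712 = -0.5992625932163888
cn(u+v) = (cn u·cn v − sn u·sn v·dn u·dn v)/D = -0.7997579322506527/0.9990074452889712 = -0.8005525244302019
dn(u+v) = (dn u·dn v − m·sn u·sn v·cn u·cn v)/D = 0.9952706567876392/0.9990074452889712 = 0.9962594988466266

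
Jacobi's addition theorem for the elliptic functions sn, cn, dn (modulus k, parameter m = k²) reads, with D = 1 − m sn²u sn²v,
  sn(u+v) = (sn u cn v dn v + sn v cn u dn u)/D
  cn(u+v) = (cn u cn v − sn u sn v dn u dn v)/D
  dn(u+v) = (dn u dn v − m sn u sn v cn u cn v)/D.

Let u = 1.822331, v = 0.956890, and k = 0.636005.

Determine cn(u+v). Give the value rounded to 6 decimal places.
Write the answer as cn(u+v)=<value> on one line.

sn u = 0.9994827603814896, cn u = -0.03215916199464418, dn u = 0.7719559450179106
sn v = 0.7883011730810527, cn v = 0.615289574524903, dn v = 0.8652367614220916
m = k² = 0.404502360025
D = 1 − m·sn²u·sn²v = 0.7488946182987542
cn(u+v) = (cn u·cn v − sn u·sn v·dn u·dn v)/D = -0.5460406515483472/0.7488946182987542 = -0.729128822942772

cn(u+v)=-0.729129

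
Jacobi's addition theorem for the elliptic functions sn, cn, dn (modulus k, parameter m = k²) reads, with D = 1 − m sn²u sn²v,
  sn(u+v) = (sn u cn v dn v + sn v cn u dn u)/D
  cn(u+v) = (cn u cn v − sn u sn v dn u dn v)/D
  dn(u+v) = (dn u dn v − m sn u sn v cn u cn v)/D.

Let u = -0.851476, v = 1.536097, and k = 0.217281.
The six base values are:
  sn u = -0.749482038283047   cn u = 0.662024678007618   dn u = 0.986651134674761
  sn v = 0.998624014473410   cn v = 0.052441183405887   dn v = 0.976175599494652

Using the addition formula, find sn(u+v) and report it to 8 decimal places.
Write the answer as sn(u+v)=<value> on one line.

sn(u+v)=0.63059848

m = k² = 0.047211032961
D = 1 − m·sn²u·sn²v = 0.9735533923467371
sn(u+v) = (sn u·cn v·dn v + sn v·cn u·dn u)/D = 0.6139212859881425/0.9735533923467371 = 0.6305984764824183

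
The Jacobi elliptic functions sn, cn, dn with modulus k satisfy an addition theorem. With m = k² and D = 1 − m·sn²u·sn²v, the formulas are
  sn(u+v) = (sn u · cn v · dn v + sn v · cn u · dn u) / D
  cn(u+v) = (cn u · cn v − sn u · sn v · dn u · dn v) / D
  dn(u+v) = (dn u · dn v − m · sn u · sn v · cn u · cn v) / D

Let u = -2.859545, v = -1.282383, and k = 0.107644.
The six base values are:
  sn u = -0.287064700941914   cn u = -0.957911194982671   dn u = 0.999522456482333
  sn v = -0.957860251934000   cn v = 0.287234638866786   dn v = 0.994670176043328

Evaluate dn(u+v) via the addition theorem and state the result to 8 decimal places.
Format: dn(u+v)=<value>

m = k² = 0.011587230736
D = 1 − m·sn²u·sn²v = 0.9991239204479865
dn(u+v) = (dn u·dn v − m·sn u·sn v·cn u·cn v)/D = 0.9950718225474775/0.9991239204479865 = 0.9959443490266031

dn(u+v)=0.99594435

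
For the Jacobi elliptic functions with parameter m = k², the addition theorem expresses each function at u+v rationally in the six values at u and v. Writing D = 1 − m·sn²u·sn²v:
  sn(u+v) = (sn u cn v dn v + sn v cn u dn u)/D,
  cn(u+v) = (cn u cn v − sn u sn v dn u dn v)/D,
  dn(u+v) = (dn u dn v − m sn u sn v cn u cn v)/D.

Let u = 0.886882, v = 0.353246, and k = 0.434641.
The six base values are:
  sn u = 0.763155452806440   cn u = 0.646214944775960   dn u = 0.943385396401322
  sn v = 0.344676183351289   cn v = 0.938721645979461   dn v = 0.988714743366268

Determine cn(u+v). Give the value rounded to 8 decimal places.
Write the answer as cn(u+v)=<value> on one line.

m = k² = 0.188912798881
D = 1 − m·sn²u·sn²v = 0.9869289656390617
cn(u+v) = (cn u·cn v − sn u·sn v·dn u·dn v)/D = 0.3612668695834565/0.9869289656390617 = 0.366051541865049

cn(u+v)=0.36605154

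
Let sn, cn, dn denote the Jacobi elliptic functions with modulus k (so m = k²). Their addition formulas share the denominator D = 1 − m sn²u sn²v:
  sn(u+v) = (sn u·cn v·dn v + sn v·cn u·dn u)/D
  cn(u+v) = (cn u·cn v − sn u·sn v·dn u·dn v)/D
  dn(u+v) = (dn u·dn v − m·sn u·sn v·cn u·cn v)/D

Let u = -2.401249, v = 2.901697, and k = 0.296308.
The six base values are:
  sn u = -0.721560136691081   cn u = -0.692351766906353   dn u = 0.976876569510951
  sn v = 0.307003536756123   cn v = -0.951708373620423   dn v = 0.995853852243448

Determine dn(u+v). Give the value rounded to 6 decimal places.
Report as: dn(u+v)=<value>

dn(u+v)=0.989907

m = k² = 0.087798430864
D = 1 − m·sn²u·sn²v = 0.9956915746161096
dn(u+v) = (dn u·dn v − m·sn u·sn v·cn u·cn v)/D = 0.9856417301567838/0.9956915746161096 = 0.9899066691779525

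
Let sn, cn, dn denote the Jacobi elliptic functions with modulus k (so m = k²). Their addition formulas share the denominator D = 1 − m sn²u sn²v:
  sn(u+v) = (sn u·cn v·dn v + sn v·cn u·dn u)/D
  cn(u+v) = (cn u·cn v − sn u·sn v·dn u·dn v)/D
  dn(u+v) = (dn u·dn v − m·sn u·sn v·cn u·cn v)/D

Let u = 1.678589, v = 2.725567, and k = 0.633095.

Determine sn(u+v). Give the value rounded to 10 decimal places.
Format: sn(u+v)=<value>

sn u = 0.9970319564740547, cn u = 0.07698881587294755, dn u = 0.7756071356713924
sn v = 0.7156008935312543, cn v = -0.6985093851747953, dn v = 0.8914884884919627
m = k² = 0.400809279025
D = 1 − m·sn²u·sn²v = 0.79596828865065
sn(u+v) = (sn u·cn v·dn v + sn v·cn u·dn u)/D = -0.5781341066778168/0.79596828865065 = -0.7263280647246483

sn(u+v)=-0.7263280647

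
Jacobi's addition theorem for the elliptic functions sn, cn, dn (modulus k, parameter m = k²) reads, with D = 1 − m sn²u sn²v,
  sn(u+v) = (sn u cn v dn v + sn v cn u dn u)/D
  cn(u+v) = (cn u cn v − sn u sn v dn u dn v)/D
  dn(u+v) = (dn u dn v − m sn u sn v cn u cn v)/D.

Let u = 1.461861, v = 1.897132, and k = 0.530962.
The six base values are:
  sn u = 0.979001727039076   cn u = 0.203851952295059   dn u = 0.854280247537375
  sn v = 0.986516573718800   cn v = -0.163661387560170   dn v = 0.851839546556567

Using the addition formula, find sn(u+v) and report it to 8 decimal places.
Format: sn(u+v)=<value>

sn(u+v)=0.04791215

m = k² = 0.281920645444
D = 1 − m·sn²u·sn²v = 0.7370322026362375
sn(u+v) = (sn u·cn v·dn v + sn v·cn u·dn u)/D = 0.03531279727169995/0.7370322026362375 = 0.04791214976142445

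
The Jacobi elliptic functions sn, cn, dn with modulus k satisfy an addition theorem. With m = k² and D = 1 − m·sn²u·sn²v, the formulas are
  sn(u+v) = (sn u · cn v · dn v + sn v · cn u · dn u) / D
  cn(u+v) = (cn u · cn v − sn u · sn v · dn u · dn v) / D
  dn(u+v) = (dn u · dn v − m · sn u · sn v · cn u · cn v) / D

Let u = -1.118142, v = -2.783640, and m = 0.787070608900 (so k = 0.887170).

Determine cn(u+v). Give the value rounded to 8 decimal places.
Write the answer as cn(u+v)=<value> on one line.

sn u = -0.8286225915530922, cn u = 0.5598076462213046, dn u = 0.6779271344666956
sn v = -0.9647376448292591, cn v = -0.2632133671554208, dn v = 0.5171640433148166
m = k² = 0.7870706089
D = 1 − m·sn²u·sn²v = 0.4970258269349082
cn(u+v) = (cn u·cn v − sn u·sn v·dn u·dn v)/D = -0.4276193207878173/0.4970258269349082 = -0.8603563388745581

cn(u+v)=-0.86035634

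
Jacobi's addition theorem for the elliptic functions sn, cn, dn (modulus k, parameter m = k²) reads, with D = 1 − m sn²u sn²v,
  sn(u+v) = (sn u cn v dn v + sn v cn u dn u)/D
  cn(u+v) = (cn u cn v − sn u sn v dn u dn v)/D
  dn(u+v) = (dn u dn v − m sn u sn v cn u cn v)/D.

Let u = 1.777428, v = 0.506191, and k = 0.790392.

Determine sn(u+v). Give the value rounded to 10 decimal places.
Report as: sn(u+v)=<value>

sn u = 0.992457948455597, cn u = 0.1225855641880704, dn u = 0.6202163205269881
sn v = 0.4736611004714532, cn v = 0.8807071941912204, dn v = 0.9272762019237364
m = k² = 0.624719513664
D = 1 − m·sn²u·sn²v = 0.8619473525347786
sn(u+v) = (sn u·cn v·dn v + sn v·cn u·dn u)/D = 0.8465117877503423/0.8619473525347786 = 0.982092218580353

sn(u+v)=0.9820922186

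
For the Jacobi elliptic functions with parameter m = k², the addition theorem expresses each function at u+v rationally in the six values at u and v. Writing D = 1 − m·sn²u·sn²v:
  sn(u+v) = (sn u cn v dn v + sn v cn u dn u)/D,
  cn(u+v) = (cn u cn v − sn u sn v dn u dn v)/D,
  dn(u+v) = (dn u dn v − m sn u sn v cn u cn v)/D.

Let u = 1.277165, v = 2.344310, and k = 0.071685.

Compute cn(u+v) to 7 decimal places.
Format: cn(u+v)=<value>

cn(u+v)=-0.8889511

sn u = 0.9568264942705992, cn u = 0.2906596976910197, dn u = 0.9976449254061086
sn v = 0.7180127031259347, cn v = -0.6960299980243584, dn v = 0.9986745029586266
m = k² = 0.005138739225
D = 1 − m·sn²u·sn²v = 0.9975745785195754
cn(u+v) = (cn u·cn v − sn u·sn v·dn u·dn v)/D = -0.8867949883088175/0.9975745785195754 = -0.8889510693274106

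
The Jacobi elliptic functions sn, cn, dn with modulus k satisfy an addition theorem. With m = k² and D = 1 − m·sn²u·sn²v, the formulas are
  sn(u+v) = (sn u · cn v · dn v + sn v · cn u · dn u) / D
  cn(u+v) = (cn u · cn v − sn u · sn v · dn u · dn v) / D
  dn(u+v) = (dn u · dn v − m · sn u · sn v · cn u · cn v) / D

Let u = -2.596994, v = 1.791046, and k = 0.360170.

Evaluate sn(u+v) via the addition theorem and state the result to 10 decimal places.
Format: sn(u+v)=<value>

sn(u+v)=-0.7145866728

sn u = -0.6044729647948932, cn u = -0.7966256553940953, dn u = 0.9760128265328071
sn v = 0.9881315295595723, cn v = -0.153610156859044, dn v = 0.9345258219802019
m = k² = 0.1297224289
D = 1 − m·sn²u·sn²v = 0.9537194672800498
sn(u+v) = (sn u·cn v·dn v + sn v·cn u·dn u)/D = -0.681515220920433/0.9537194672800498 = -0.7145866728127854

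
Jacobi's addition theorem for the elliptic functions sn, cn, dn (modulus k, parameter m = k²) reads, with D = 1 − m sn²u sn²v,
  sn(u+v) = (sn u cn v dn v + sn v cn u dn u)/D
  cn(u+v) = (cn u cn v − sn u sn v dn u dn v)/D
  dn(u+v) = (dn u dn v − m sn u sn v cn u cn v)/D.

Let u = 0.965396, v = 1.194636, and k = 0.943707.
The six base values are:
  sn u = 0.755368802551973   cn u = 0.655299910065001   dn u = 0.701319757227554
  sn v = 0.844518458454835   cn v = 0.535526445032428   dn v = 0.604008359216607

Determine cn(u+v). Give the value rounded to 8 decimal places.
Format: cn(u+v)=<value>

m = k² = 0.890582901849
D = 1 − m·sn²u·sn²v = 0.6375811869495189
cn(u+v) = (cn u·cn v − sn u·sn v·dn u·dn v)/D = 0.08070438110592326/0.6375811869495189 = 0.1265789875200836

cn(u+v)=0.12657899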